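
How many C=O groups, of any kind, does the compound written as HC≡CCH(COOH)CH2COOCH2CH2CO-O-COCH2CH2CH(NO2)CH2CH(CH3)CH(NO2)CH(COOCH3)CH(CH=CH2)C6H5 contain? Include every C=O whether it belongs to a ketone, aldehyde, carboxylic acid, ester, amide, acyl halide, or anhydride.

CH(COOH): carboxylic acid, 1 C=O (running total 1).
CH2COOCH2: ester, 1 C=O (running total 2).
CH2CO-O-COCH2: anhydride, 2 C=O (running total 4).
CH(COOCH3): ester, 1 C=O (running total 5).

5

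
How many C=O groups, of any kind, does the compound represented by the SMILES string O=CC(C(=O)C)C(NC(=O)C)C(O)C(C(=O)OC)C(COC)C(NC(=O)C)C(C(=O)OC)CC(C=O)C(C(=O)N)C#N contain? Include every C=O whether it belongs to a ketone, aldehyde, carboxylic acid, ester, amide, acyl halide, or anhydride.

8

OHC: aldehyde, 1 C=O (running total 1).
CH(COCH3): ketone, 1 C=O (running total 2).
CH(NHCOCH3): amide, 1 C=O (running total 3).
CH(COOCH3): ester, 1 C=O (running total 4).
CH(NHCOCH3): amide, 1 C=O (running total 5).
CH(COOCH3): ester, 1 C=O (running total 6).
CH(CHO): aldehyde, 1 C=O (running total 7).
CH(CONH2): amide, 1 C=O (running total 8).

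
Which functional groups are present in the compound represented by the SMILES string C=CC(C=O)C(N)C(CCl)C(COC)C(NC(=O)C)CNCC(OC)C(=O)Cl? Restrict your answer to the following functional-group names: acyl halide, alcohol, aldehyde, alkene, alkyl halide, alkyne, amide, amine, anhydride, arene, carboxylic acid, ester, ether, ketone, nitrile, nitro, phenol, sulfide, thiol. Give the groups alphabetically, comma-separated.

acyl halide, aldehyde, alkene, alkyl halide, amide, amine, ether

C=C double bond → alkene.
pendant –CHO: carbonyl C bonded to C and H → aldehyde.
–NH2 on an sp³ carbon with no adjacent C=O → amine.
pendant –CH2X: halogen on sp³ carbon → alkyl halide.
pendant –CH2OCH3: C–O–C linkage → ether.
pendant –NHC(=O)CH3: N bonded to a carbonyl → amide (not amine).
C–N–C with sp³ carbons and no adjacent C=O → amine (secondary).
pendant –OCH3: C–O–C with sp³ C, no adjacent C=O → ether.
–C(=O)Cl: carbonyl C bonded to C and to a halogen → acyl halide (not alkyl halide).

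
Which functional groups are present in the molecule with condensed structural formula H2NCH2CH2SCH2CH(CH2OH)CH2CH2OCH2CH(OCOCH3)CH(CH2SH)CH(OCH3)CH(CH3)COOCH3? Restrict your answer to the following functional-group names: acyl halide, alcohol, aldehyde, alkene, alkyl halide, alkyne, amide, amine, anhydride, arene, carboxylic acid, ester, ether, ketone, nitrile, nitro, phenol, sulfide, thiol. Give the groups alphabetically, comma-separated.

Reading the structure from left to right:
  H2NCH2: –NH2 on an sp³ carbon with no adjacent C=O → amine.
  CH2SCH2: C–S–C linkage → sulfide (thioether).
  CH(CH2OH): pendant –CH2OH on an sp³ backbone C → alcohol.
  CH2OCH2: C–O–C with sp³ carbons on both sides and no adjacent C=O → ether.
  CH(OCOCH3): pendant –OC(=O)CH3: an acyloxy group → ester.
  CH(CH2SH): pendant –CH2SH → thiol.
  CH(OCH3): pendant –OCH3: C–O–C with sp³ C, no adjacent C=O → ether.
  COOCH3: –C(=O)OCH3: carbonyl C bonded to C and to –OCH3 → ester (not ketone + ether).

alcohol, amine, ester, ether, sulfide, thiol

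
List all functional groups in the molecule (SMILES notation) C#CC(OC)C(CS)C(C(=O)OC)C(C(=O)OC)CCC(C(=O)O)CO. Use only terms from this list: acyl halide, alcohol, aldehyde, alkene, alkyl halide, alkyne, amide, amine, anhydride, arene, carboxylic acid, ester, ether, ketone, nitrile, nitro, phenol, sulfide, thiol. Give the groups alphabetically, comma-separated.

Working along the chain:
  HC≡C: C≡C triple bond → alkyne.
  CH(OCH3): pendant –OCH3: C–O–C with sp³ C, no adjacent C=O → ether.
  CH(CH2SH): pendant –CH2SH → thiol.
  CH(COOCH3): pendant –COOCH3: carbonyl C bonded to C and –OCH3 → ester.
  CH(COOCH3): pendant –COOCH3: carbonyl C bonded to C and –OCH3 → ester.
  CH(COOH): pendant –COOH: carbonyl C bonded to C and –OH → carboxylic acid.
  CH2OH: –OH on an sp³ carbon → alcohol.

alcohol, alkyne, carboxylic acid, ester, ether, thiol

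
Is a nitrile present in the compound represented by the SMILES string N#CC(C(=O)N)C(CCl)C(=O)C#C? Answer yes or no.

yes

N≡C–: carbon triple-bonded to nitrogen → nitrile.
pendant –CONH2: carbonyl C bonded to C and N → amide.
pendant –CH2X: halogen on sp³ carbon → alkyl halide.
–C(=O)– with carbon on both sides → ketone.
C≡C triple bond → alkyne.
The N≡C segment supplies the nitrile: N≡C–: carbon triple-bonded to nitrogen → nitrile.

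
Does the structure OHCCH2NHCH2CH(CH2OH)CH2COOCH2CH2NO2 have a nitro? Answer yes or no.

terminal –CHO: carbonyl C bonded to H and C → aldehyde.
C–N–C with sp³ carbons and no adjacent C=O → amine (secondary).
pendant –CH2OH on an sp³ backbone C → alcohol.
–C(=O)–O–C with C on the carbonyl side → ester.
–NO2 on carbon → nitro group.
The CH2NO2 segment supplies the nitro: –NO2 on carbon → nitro group.

yes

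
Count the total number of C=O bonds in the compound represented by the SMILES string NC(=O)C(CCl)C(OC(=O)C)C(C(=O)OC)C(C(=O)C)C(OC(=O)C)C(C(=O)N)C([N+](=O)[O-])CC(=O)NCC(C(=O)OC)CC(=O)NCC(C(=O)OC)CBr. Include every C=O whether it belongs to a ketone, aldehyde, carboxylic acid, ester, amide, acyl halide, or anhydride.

10

H2NCO: amide, 1 C=O (running total 1).
CH(OCOCH3): ester, 1 C=O (running total 2).
CH(COOCH3): ester, 1 C=O (running total 3).
CH(COCH3): ketone, 1 C=O (running total 4).
CH(OCOCH3): ester, 1 C=O (running total 5).
CH(CONH2): amide, 1 C=O (running total 6).
CH2CONHCH2: amide, 1 C=O (running total 7).
CH(COOCH3): ester, 1 C=O (running total 8).
CH2CONHCH2: amide, 1 C=O (running total 9).
CH(COOCH3): ester, 1 C=O (running total 10).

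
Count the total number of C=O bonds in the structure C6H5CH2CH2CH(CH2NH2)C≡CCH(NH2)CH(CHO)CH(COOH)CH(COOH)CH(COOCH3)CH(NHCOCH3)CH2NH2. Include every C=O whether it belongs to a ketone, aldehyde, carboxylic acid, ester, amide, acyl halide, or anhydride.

5

CH(CHO): aldehyde, 1 C=O (running total 1).
CH(COOH): carboxylic acid, 1 C=O (running total 2).
CH(COOH): carboxylic acid, 1 C=O (running total 3).
CH(COOCH3): ester, 1 C=O (running total 4).
CH(NHCOCH3): amide, 1 C=O (running total 5).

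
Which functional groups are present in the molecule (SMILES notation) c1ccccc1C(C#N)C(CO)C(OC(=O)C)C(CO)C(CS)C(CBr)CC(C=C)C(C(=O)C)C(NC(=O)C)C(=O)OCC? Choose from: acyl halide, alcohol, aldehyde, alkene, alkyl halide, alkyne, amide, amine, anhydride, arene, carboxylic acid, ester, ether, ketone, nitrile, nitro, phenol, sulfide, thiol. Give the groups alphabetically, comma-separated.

Working along the chain:
  C6H5: C6H5– phenyl ring → arene.
  CH(CN): pendant –C≡N: nitrile.
  CH(CH2OH): pendant –CH2OH on an sp³ backbone C → alcohol.
  CH(OCOCH3): pendant –OC(=O)CH3: an acyloxy group → ester.
  CH(CH2OH): pendant –CH2OH on an sp³ backbone C → alcohol.
  CH(CH2SH): pendant –CH2SH → thiol.
  CH(CH2Br): pendant –CH2X: halogen on sp³ carbon → alkyl halide.
  CH(CH=CH2): pendant –CH=CH2: C=C double bond → alkene.
  CH(COCH3): pendant –COCH3: carbonyl C bonded to two carbons → ketone.
  CH(NHCOCH3): pendant –NHC(=O)CH3: N bonded to a carbonyl → amide (not amine).
  COOCH2CH3: –C(=O)OCH2CH3: carbonyl C bonded to C and to –OEt → ester.

alcohol, alkene, alkyl halide, amide, arene, ester, ketone, nitrile, thiol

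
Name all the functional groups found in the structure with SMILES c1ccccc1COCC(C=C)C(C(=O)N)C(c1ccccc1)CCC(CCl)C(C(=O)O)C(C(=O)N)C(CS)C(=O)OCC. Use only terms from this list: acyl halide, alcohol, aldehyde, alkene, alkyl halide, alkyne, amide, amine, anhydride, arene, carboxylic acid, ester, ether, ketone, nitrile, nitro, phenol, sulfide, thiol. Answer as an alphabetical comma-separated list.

alkene, alkyl halide, amide, arene, carboxylic acid, ester, ether, thiol

Working along the chain:
  C6H5: C6H5– phenyl ring → arene.
  CH2OCH2: C–O–C with sp³ carbons on both sides and no adjacent C=O → ether.
  CH(CH=CH2): pendant –CH=CH2: C=C double bond → alkene.
  CH(CONH2): pendant –CONH2: carbonyl C bonded to C and N → amide.
  CH(C6H5): pendant –C6H5: benzene ring → arene.
  CH(CH2Cl): pendant –CH2X: halogen on sp³ carbon → alkyl halide.
  CH(COOH): pendant –COOH: carbonyl C bonded to C and –OH → carboxylic acid.
  CH(CONH2): pendant –CONH2: carbonyl C bonded to C and N → amide.
  CH(CH2SH): pendant –CH2SH → thiol.
  COOCH2CH3: –C(=O)OCH2CH3: carbonyl C bonded to C and to –OEt → ester.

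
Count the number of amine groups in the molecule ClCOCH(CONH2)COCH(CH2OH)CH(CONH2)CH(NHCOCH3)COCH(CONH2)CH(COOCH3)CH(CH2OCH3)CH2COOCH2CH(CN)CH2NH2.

–C(=O)Cl: carbonyl C bonded to C and to a halogen → acyl halide (not alkyl halide).
pendant –CONH2: carbonyl C bonded to C and N → amide.
–C(=O)– with carbon on both sides → ketone.
pendant –CH2OH on an sp³ backbone C → alcohol.
pendant –CONH2: carbonyl C bonded to C and N → amide.
pendant –NHC(=O)CH3: N bonded to a carbonyl → amide (not amine).
–C(=O)– with carbon on both sides → ketone.
pendant –CONH2: carbonyl C bonded to C and N → amide.
pendant –COOCH3: carbonyl C bonded to C and –OCH3 → ester.
pendant –CH2OCH3: C–O–C linkage → ether.
–C(=O)–O–C with C on the carbonyl side → ester.
pendant –C≡N: nitrile.
–NH2 on an sp³ carbon with no adjacent C=O → amine.
Amine appears at: CH2NH2 → 1.

1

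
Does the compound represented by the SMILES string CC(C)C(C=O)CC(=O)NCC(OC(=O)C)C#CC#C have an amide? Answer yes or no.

yes

pendant –CHO: carbonyl C bonded to C and H → aldehyde.
–C(=O)–N– linkage → amide (the N is not an amine).
pendant –OC(=O)CH3: an acyloxy group → ester.
C≡C triple bond → alkyne.
C≡C triple bond → alkyne.
The CH2CONHCH2 segment supplies the amide: –C(=O)–N– linkage → amide (the N is not an amine).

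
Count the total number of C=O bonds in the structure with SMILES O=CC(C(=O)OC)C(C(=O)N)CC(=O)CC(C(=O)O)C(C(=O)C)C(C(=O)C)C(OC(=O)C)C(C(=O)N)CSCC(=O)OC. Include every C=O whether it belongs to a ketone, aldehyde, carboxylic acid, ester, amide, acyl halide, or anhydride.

OHC: aldehyde, 1 C=O (running total 1).
CH(COOCH3): ester, 1 C=O (running total 2).
CH(CONH2): amide, 1 C=O (running total 3).
CO: ketone, 1 C=O (running total 4).
CH(COOH): carboxylic acid, 1 C=O (running total 5).
CH(COCH3): ketone, 1 C=O (running total 6).
CH(COCH3): ketone, 1 C=O (running total 7).
CH(OCOCH3): ester, 1 C=O (running total 8).
CH(CONH2): amide, 1 C=O (running total 9).
COOCH3: ester, 1 C=O (running total 10).

10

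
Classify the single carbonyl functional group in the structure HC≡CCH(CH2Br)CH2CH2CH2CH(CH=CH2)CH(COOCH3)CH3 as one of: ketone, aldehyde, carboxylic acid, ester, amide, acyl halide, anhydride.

ester

The carbonyl is in the CH(COOCH3) segment: pendant –COOCH3: carbonyl C bonded to C and –OCH3 → ester.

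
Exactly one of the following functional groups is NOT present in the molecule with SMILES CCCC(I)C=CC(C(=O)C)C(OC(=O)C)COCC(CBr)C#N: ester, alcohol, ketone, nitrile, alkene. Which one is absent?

alcohol

nitrile: present (CN — –C≡N: carbon triple-bonded to nitrogen → nitrile).
ketone: present (CH(COCH3) — pendant –COCH3: carbonyl C bonded to two carbons → ketone).
alkene: present (CH=CH — C=C double bond → alkene).
ester: present (CH(OCOCH3) — pendant –OC(=O)CH3: an acyloxy group → ester).
alcohol: no segment matches this pattern.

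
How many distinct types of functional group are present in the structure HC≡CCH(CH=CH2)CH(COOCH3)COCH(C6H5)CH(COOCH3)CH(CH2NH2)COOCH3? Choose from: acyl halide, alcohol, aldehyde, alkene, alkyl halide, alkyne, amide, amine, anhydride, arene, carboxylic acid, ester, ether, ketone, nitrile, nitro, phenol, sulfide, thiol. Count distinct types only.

6

C≡C triple bond → alkyne.
pendant –CH=CH2: C=C double bond → alkene.
pendant –COOCH3: carbonyl C bonded to C and –OCH3 → ester.
–C(=O)– with carbon on both sides → ketone.
pendant –C6H5: benzene ring → arene.
pendant –COOCH3: carbonyl C bonded to C and –OCH3 → ester.
pendant –CH2NH2: N on sp³ C, no adjacent C=O → amine.
–C(=O)OCH3: carbonyl C bonded to C and to –OCH3 → ester (not ketone + ether).
Distinct types present: alkene, alkyne, amine, arene, ester, ketone.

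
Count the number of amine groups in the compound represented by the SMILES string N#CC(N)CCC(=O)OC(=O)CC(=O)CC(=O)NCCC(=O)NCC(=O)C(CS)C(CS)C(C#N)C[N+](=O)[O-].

1

Reading the structure from left to right:
  N≡C: N≡C–: carbon triple-bonded to nitrogen → nitrile.
  CH(NH2): –NH2 on an sp³ carbon with no adjacent C=O → amine.
  CH2CO-O-COCH2: two acyl groups sharing one oxygen, –C(=O)–O–C(=O)– → anhydride.
  CO: –C(=O)– with carbon on both sides → ketone.
  CH2CONHCH2: –C(=O)–N– linkage → amide (the N is not an amine).
  CH2CONHCH2: –C(=O)–N– linkage → amide (the N is not an amine).
  CO: –C(=O)– with carbon on both sides → ketone.
  CH(CH2SH): pendant –CH2SH → thiol.
  CH(CH2SH): pendant –CH2SH → thiol.
  CH(CN): pendant –C≡N: nitrile.
  CH2NO2: –NO2 on carbon → nitro group.
Amine appears at: CH(NH2) → 1.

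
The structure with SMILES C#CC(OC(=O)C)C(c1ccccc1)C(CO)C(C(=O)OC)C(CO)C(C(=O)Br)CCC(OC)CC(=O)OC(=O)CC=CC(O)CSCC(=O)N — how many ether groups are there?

Working along the chain:
  HC≡C: C≡C triple bond → alkyne.
  CH(OCOCH3): pendant –OC(=O)CH3: an acyloxy group → ester.
  CH(C6H5): pendant –C6H5: benzene ring → arene.
  CH(CH2OH): pendant –CH2OH on an sp³ backbone C → alcohol.
  CH(COOCH3): pendant –COOCH3: carbonyl C bonded to C and –OCH3 → ester.
  CH(CH2OH): pendant –CH2OH on an sp³ backbone C → alcohol.
  CH(COBr): pendant –C(=O)X: carbonyl C bonded to C and halogen → acyl halide.
  CH(OCH3): pendant –OCH3: C–O–C with sp³ C, no adjacent C=O → ether.
  CH2CO-O-COCH2: two acyl groups sharing one oxygen, –C(=O)–O–C(=O)– → anhydride.
  CH=CH: C=C double bond → alkene.
  CH(OH): –OH on an sp³ carbon → alcohol (secondary).
  CH2SCH2: C–S–C linkage → sulfide (thioether).
  CONH2: –C(=O)NH2: carbonyl C bonded to C and to N → amide (the N is not a separate amine).
Ether appears at: CH(OCH3) → 1.

1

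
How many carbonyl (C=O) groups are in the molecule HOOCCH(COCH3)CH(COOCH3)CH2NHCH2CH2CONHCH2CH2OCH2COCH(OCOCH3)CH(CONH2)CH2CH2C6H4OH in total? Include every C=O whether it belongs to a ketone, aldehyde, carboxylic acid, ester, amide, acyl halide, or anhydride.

HOOC: carboxylic acid, 1 C=O (running total 1).
CH(COCH3): ketone, 1 C=O (running total 2).
CH(COOCH3): ester, 1 C=O (running total 3).
CH2CONHCH2: amide, 1 C=O (running total 4).
CO: ketone, 1 C=O (running total 5).
CH(OCOCH3): ester, 1 C=O (running total 6).
CH(CONH2): amide, 1 C=O (running total 7).

7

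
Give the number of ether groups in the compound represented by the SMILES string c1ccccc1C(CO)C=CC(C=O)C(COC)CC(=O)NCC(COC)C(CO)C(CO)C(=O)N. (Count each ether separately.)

2

Taking each segment in turn:
  C6H5: C6H5– phenyl ring → arene.
  CH(CH2OH): pendant –CH2OH on an sp³ backbone C → alcohol.
  CH=CH: C=C double bond → alkene.
  CH(CHO): pendant –CHO: carbonyl C bonded to C and H → aldehyde.
  CH(CH2OCH3): pendant –CH2OCH3: C–O–C linkage → ether.
  CH2CONHCH2: –C(=O)–N– linkage → amide (the N is not an amine).
  CH(CH2OCH3): pendant –CH2OCH3: C–O–C linkage → ether.
  CH(CH2OH): pendant –CH2OH on an sp³ backbone C → alcohol.
  CH(CH2OH): pendant –CH2OH on an sp³ backbone C → alcohol.
  CONH2: –C(=O)NH2: carbonyl C bonded to C and to N → amide (the N is not a separate amine).
Ether appears at: CH(CH2OCH3), CH(CH2OCH3) → 2.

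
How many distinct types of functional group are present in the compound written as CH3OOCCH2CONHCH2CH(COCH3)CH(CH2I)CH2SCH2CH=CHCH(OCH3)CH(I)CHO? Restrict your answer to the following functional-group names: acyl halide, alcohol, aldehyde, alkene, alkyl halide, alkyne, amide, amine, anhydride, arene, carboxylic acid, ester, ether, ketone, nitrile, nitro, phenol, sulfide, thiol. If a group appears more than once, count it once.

8

CH3O–C(=O)–: carbonyl C bonded to C and to –OCH3 → ester (not ketone + ether).
–C(=O)–N– linkage → amide (the N is not an amine).
pendant –COCH3: carbonyl C bonded to two carbons → ketone.
pendant –CH2X: halogen on sp³ carbon → alkyl halide.
C–S–C linkage → sulfide (thioether).
C=C double bond → alkene.
pendant –OCH3: C–O–C with sp³ C, no adjacent C=O → ether.
halogen on an sp³ carbon → alkyl halide.
terminal –CHO: carbonyl C bonded to H and C → aldehyde.
Distinct types present: aldehyde, alkene, alkyl halide, amide, ester, ether, ketone, sulfide.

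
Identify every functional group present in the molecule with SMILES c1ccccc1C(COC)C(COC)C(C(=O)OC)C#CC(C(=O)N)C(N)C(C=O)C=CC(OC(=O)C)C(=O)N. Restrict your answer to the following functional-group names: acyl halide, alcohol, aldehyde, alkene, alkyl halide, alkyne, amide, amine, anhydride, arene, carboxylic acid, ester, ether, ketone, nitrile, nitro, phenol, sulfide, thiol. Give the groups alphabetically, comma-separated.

aldehyde, alkene, alkyne, amide, amine, arene, ester, ether

Working along the chain:
  C6H5: C6H5– phenyl ring → arene.
  CH(CH2OCH3): pendant –CH2OCH3: C–O–C linkage → ether.
  CH(CH2OCH3): pendant –CH2OCH3: C–O–C linkage → ether.
  CH(COOCH3): pendant –COOCH3: carbonyl C bonded to C and –OCH3 → ester.
  C≡C: C≡C triple bond → alkyne.
  CH(CONH2): pendant –CONH2: carbonyl C bonded to C and N → amide.
  CH(NH2): –NH2 on an sp³ carbon with no adjacent C=O → amine.
  CH(CHO): pendant –CHO: carbonyl C bonded to C and H → aldehyde.
  CH=CH: C=C double bond → alkene.
  CH(OCOCH3): pendant –OC(=O)CH3: an acyloxy group → ester.
  CONH2: –C(=O)NH2: carbonyl C bonded to C and to N → amide (the N is not a separate amine).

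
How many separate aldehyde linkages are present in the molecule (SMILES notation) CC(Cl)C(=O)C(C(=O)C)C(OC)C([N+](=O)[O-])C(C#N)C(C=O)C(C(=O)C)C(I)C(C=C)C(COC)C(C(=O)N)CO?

1

Reading the structure from left to right:
  CH(Cl): halogen on an sp³ carbon → alkyl halide.
  CO: –C(=O)– with carbon on both sides → ketone.
  CH(COCH3): pendant –COCH3: carbonyl C bonded to two carbons → ketone.
  CH(OCH3): pendant –OCH3: C–O–C with sp³ C, no adjacent C=O → ether.
  CH(NO2): –NO2 on an sp³ carbon → nitro (the N=O is not a carbonyl).
  CH(CN): pendant –C≡N: nitrile.
  CH(CHO): pendant –CHO: carbonyl C bonded to C and H → aldehyde.
  CH(COCH3): pendant –COCH3: carbonyl C bonded to two carbons → ketone.
  CH(I): halogen on an sp³ carbon → alkyl halide.
  CH(CH=CH2): pendant –CH=CH2: C=C double bond → alkene.
  CH(CH2OCH3): pendant –CH2OCH3: C–O–C linkage → ether.
  CH(CONH2): pendant –CONH2: carbonyl C bonded to C and N → amide.
  CH2OH: –OH on an sp³ carbon → alcohol.
Aldehyde appears at: CH(CHO) → 1.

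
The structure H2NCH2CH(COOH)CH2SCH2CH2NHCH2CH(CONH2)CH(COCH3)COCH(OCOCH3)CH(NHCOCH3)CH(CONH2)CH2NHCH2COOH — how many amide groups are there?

3

Reading the structure from left to right:
  H2NCH2: –NH2 on an sp³ carbon with no adjacent C=O → amine.
  CH(COOH): pendant –COOH: carbonyl C bonded to C and –OH → carboxylic acid.
  CH2SCH2: C–S–C linkage → sulfide (thioether).
  CH2NHCH2: C–N–C with sp³ carbons and no adjacent C=O → amine (secondary).
  CH(CONH2): pendant –CONH2: carbonyl C bonded to C and N → amide.
  CH(COCH3): pendant –COCH3: carbonyl C bonded to two carbons → ketone.
  CO: –C(=O)– with carbon on both sides → ketone.
  CH(OCOCH3): pendant –OC(=O)CH3: an acyloxy group → ester.
  CH(NHCOCH3): pendant –NHC(=O)CH3: N bonded to a carbonyl → amide (not amine).
  CH(CONH2): pendant –CONH2: carbonyl C bonded to C and N → amide.
  CH2NHCH2: C–N–C with sp³ carbons and no adjacent C=O → amine (secondary).
  COOH: –COOH: carbonyl C bonded to –OH and C → carboxylic acid (the –OH is not a separate alcohol).
Amide appears at: CH(CONH2), CH(NHCOCH3), CH(CONH2) → 3.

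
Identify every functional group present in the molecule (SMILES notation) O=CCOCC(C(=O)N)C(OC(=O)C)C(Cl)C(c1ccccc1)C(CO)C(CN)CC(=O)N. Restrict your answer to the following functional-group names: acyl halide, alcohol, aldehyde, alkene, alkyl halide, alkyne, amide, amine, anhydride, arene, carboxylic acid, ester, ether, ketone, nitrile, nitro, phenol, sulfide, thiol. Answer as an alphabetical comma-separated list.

alcohol, aldehyde, alkyl halide, amide, amine, arene, ester, ether

Taking each segment in turn:
  OHC: terminal –CHO: carbonyl C bonded to H and C → aldehyde.
  CH2OCH2: C–O–C with sp³ carbons on both sides and no adjacent C=O → ether.
  CH(CONH2): pendant –CONH2: carbonyl C bonded to C and N → amide.
  CH(OCOCH3): pendant –OC(=O)CH3: an acyloxy group → ester.
  CH(Cl): halogen on an sp³ carbon → alkyl halide.
  CH(C6H5): pendant –C6H5: benzene ring → arene.
  CH(CH2OH): pendant –CH2OH on an sp³ backbone C → alcohol.
  CH(CH2NH2): pendant –CH2NH2: N on sp³ C, no adjacent C=O → amine.
  CONH2: –C(=O)NH2: carbonyl C bonded to C and to N → amide (the N is not a separate amine).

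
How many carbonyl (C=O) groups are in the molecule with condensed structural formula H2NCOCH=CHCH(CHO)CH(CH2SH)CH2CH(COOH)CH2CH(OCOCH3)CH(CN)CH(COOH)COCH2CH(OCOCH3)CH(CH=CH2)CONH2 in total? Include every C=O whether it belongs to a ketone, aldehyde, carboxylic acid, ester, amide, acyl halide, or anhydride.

8

H2NCO: amide, 1 C=O (running total 1).
CH(CHO): aldehyde, 1 C=O (running total 2).
CH(COOH): carboxylic acid, 1 C=O (running total 3).
CH(OCOCH3): ester, 1 C=O (running total 4).
CH(COOH): carboxylic acid, 1 C=O (running total 5).
CO: ketone, 1 C=O (running total 6).
CH(OCOCH3): ester, 1 C=O (running total 7).
CONH2: amide, 1 C=O (running total 8).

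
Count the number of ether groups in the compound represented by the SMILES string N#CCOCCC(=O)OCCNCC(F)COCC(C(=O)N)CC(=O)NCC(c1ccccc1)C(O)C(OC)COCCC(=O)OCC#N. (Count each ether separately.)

Working along the chain:
  N≡C: N≡C–: carbon triple-bonded to nitrogen → nitrile.
  CH2OCH2: C–O–C with sp³ carbons on both sides and no adjacent C=O → ether.
  CH2COOCH2: –C(=O)–O–C with C on the carbonyl side → ester.
  CH2NHCH2: C–N–C with sp³ carbons and no adjacent C=O → amine (secondary).
  CH(F): halogen on an sp³ carbon → alkyl halide.
  CH2OCH2: C–O–C with sp³ carbons on both sides and no adjacent C=O → ether.
  CH(CONH2): pendant –CONH2: carbonyl C bonded to C and N → amide.
  CH2CONHCH2: –C(=O)–N– linkage → amide (the N is not an amine).
  CH(C6H5): pendant –C6H5: benzene ring → arene.
  CH(OH): –OH on an sp³ carbon → alcohol (secondary).
  CH(OCH3): pendant –OCH3: C–O–C with sp³ C, no adjacent C=O → ether.
  CH2OCH2: C–O–C with sp³ carbons on both sides and no adjacent C=O → ether.
  CH2COOCH2: –C(=O)–O–C with C on the carbonyl side → ester.
  CN: –C≡N: carbon triple-bonded to nitrogen → nitrile.
Ether appears at: CH2OCH2, CH2OCH2, CH(OCH3), CH2OCH2 → 4.

4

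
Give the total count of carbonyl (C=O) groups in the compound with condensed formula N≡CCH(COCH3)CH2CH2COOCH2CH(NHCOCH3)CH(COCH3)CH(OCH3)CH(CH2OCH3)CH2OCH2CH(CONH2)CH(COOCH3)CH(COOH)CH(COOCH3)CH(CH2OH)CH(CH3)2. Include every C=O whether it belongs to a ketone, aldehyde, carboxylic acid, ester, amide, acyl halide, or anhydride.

8

CH(COCH3): ketone, 1 C=O (running total 1).
CH2COOCH2: ester, 1 C=O (running total 2).
CH(NHCOCH3): amide, 1 C=O (running total 3).
CH(COCH3): ketone, 1 C=O (running total 4).
CH(CONH2): amide, 1 C=O (running total 5).
CH(COOCH3): ester, 1 C=O (running total 6).
CH(COOH): carboxylic acid, 1 C=O (running total 7).
CH(COOCH3): ester, 1 C=O (running total 8).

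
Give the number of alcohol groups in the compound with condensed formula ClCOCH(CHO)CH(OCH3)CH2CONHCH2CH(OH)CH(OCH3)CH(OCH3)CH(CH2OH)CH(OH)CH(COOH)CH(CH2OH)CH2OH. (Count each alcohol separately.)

Working along the chain:
  ClCO: –C(=O)Cl: carbonyl C bonded to C and to a halogen → acyl halide (not alkyl halide).
  CH(CHO): pendant –CHO: carbonyl C bonded to C and H → aldehyde.
  CH(OCH3): pendant –OCH3: C–O–C with sp³ C, no adjacent C=O → ether.
  CH2CONHCH2: –C(=O)–N– linkage → amide (the N is not an amine).
  CH(OH): –OH on an sp³ carbon → alcohol (secondary).
  CH(OCH3): pendant –OCH3: C–O–C with sp³ C, no adjacent C=O → ether.
  CH(OCH3): pendant –OCH3: C–O–C with sp³ C, no adjacent C=O → ether.
  CH(CH2OH): pendant –CH2OH on an sp³ backbone C → alcohol.
  CH(OH): –OH on an sp³ carbon → alcohol (secondary).
  CH(COOH): pendant –COOH: carbonyl C bonded to C and –OH → carboxylic acid.
  CH(CH2OH): pendant –CH2OH on an sp³ backbone C → alcohol.
  CH2OH: –OH on an sp³ carbon → alcohol.
Alcohol appears at: CH(OH), CH(CH2OH), CH(OH), CH(CH2OH), CH2OH → 5.

5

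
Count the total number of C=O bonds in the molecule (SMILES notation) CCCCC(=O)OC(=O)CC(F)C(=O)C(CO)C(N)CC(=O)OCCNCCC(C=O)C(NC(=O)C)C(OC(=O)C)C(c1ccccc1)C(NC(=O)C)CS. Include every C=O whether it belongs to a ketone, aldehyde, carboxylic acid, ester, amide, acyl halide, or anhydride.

8

CH2CO-O-COCH2: anhydride, 2 C=O (running total 2).
CO: ketone, 1 C=O (running total 3).
CH2COOCH2: ester, 1 C=O (running total 4).
CH(CHO): aldehyde, 1 C=O (running total 5).
CH(NHCOCH3): amide, 1 C=O (running total 6).
CH(OCOCH3): ester, 1 C=O (running total 7).
CH(NHCOCH3): amide, 1 C=O (running total 8).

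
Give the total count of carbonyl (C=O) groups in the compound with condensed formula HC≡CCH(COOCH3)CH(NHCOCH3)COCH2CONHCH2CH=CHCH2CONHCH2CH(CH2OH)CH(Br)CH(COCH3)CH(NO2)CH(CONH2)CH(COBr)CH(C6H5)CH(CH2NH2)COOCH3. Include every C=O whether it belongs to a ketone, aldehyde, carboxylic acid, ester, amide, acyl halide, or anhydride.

9

CH(COOCH3): ester, 1 C=O (running total 1).
CH(NHCOCH3): amide, 1 C=O (running total 2).
CO: ketone, 1 C=O (running total 3).
CH2CONHCH2: amide, 1 C=O (running total 4).
CH2CONHCH2: amide, 1 C=O (running total 5).
CH(COCH3): ketone, 1 C=O (running total 6).
CH(CONH2): amide, 1 C=O (running total 7).
CH(COBr): acyl halide, 1 C=O (running total 8).
COOCH3: ester, 1 C=O (running total 9).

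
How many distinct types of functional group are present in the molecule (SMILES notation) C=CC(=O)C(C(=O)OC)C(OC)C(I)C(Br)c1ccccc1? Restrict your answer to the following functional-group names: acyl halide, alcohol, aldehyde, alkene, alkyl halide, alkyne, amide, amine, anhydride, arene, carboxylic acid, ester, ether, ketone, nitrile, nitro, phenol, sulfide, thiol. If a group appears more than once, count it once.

Taking each segment in turn:
  CH2=CH: C=C double bond → alkene.
  CO: –C(=O)– with carbon on both sides → ketone.
  CH(COOCH3): pendant –COOCH3: carbonyl C bonded to C and –OCH3 → ester.
  CH(OCH3): pendant –OCH3: C–O–C with sp³ C, no adjacent C=O → ether.
  CH(I): halogen on an sp³ carbon → alkyl halide.
  CH(Br): halogen on an sp³ carbon → alkyl halide.
  C6H5: –C6H5 phenyl ring → arene.
Distinct types present: alkene, alkyl halide, arene, ester, ether, ketone.

6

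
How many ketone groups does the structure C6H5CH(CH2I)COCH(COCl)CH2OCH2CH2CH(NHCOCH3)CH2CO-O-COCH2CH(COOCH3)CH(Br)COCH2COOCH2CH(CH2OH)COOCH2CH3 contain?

Taking each segment in turn:
  C6H5: C6H5– phenyl ring → arene.
  CH(CH2I): pendant –CH2X: halogen on sp³ carbon → alkyl halide.
  CO: –C(=O)– with carbon on both sides → ketone.
  CH(COCl): pendant –C(=O)X: carbonyl C bonded to C and halogen → acyl halide.
  CH2OCH2: C–O–C with sp³ carbons on both sides and no adjacent C=O → ether.
  CH(NHCOCH3): pendant –NHC(=O)CH3: N bonded to a carbonyl → amide (not amine).
  CH2CO-O-COCH2: two acyl groups sharing one oxygen, –C(=O)–O–C(=O)– → anhydride.
  CH(COOCH3): pendant –COOCH3: carbonyl C bonded to C and –OCH3 → ester.
  CH(Br): halogen on an sp³ carbon → alkyl halide.
  CO: –C(=O)– with carbon on both sides → ketone.
  CH2COOCH2: –C(=O)–O–C with C on the carbonyl side → ester.
  CH(CH2OH): pendant –CH2OH on an sp³ backbone C → alcohol.
  COOCH2CH3: –C(=O)OCH2CH3: carbonyl C bonded to C and to –OEt → ester.
Ketone appears at: CO, CO → 2.

2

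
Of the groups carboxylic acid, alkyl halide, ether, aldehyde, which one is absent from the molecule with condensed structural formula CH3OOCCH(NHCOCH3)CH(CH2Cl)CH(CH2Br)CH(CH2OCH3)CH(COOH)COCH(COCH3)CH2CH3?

alkyl halide: present (CH(CH2Cl) — pendant –CH2X: halogen on sp³ carbon → alkyl halide).
carboxylic acid: present (CH(COOH) — pendant –COOH: carbonyl C bonded to C and –OH → carboxylic acid).
ether: present (CH(CH2OCH3) — pendant –CH2OCH3: C–O–C linkage → ether).
aldehyde: absent. In each of CO and CH(COCH3), the carbonyl carbon is bonded to two carbons, so it is a ketone, not an aldehyde. In CH(COOH), the carbonyl carbon bears –OH, not –H, so it is a carboxylic acid.

aldehyde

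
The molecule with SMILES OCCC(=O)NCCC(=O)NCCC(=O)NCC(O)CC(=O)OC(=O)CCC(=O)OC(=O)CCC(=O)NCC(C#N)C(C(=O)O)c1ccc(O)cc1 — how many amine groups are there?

HO– on an sp³ carbon → alcohol.
–C(=O)–N– linkage → amide (the N is not an amine).
–C(=O)–N– linkage → amide (the N is not an amine).
–C(=O)–N– linkage → amide (the N is not an amine).
–OH on an sp³ carbon → alcohol (secondary).
two acyl groups sharing one oxygen, –C(=O)–O–C(=O)– → anhydride.
two acyl groups sharing one oxygen, –C(=O)–O–C(=O)– → anhydride.
–C(=O)–N– linkage → amide (the N is not an amine).
pendant –C≡N: nitrile.
pendant –COOH: carbonyl C bonded to C and –OH → carboxylic acid.
–OH attached directly to an aromatic ring → phenol (not alcohol); the ring itself is an arene.
No segment is a amine: CH2CONHCH2 is amide, not amine; CH2CONHCH2 is amide, not amine; CH2CONHCH2 is amide, not amine. → 0.

0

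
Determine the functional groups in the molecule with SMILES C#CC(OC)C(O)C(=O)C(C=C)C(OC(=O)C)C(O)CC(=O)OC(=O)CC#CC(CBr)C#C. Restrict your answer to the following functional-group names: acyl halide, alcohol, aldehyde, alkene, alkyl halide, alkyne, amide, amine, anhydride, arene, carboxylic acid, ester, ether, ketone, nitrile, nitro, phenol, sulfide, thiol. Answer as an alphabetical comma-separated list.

Working along the chain:
  HC≡C: C≡C triple bond → alkyne.
  CH(OCH3): pendant –OCH3: C–O–C with sp³ C, no adjacent C=O → ether.
  CH(OH): –OH on an sp³ carbon → alcohol (secondary).
  CO: –C(=O)– with carbon on both sides → ketone.
  CH(CH=CH2): pendant –CH=CH2: C=C double bond → alkene.
  CH(OCOCH3): pendant –OC(=O)CH3: an acyloxy group → ester.
  CH(OH): –OH on an sp³ carbon → alcohol (secondary).
  CH2CO-O-COCH2: two acyl groups sharing one oxygen, –C(=O)–O–C(=O)– → anhydride.
  C≡C: C≡C triple bond → alkyne.
  CH(CH2Br): pendant –CH2X: halogen on sp³ carbon → alkyl halide.
  C≡CH: C≡C triple bond → alkyne.

alcohol, alkene, alkyl halide, alkyne, anhydride, ester, ether, ketone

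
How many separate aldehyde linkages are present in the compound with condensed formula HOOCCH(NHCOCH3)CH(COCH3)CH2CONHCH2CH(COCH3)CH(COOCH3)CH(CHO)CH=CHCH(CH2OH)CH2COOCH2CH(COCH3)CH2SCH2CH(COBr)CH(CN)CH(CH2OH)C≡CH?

1

Working along the chain:
  HOOC: –COOH: carbonyl C bonded to –OH and C → carboxylic acid (the –OH is not a separate alcohol).
  CH(NHCOCH3): pendant –NHC(=O)CH3: N bonded to a carbonyl → amide (not amine).
  CH(COCH3): pendant –COCH3: carbonyl C bonded to two carbons → ketone.
  CH2CONHCH2: –C(=O)–N– linkage → amide (the N is not an amine).
  CH(COCH3): pendant –COCH3: carbonyl C bonded to two carbons → ketone.
  CH(COOCH3): pendant –COOCH3: carbonyl C bonded to C and –OCH3 → ester.
  CH(CHO): pendant –CHO: carbonyl C bonded to C and H → aldehyde.
  CH=CH: C=C double bond → alkene.
  CH(CH2OH): pendant –CH2OH on an sp³ backbone C → alcohol.
  CH2COOCH2: –C(=O)–O–C with C on the carbonyl side → ester.
  CH(COCH3): pendant –COCH3: carbonyl C bonded to two carbons → ketone.
  CH2SCH2: C–S–C linkage → sulfide (thioether).
  CH(COBr): pendant –C(=O)X: carbonyl C bonded to C and halogen → acyl halide.
  CH(CN): pendant –C≡N: nitrile.
  CH(CH2OH): pendant –CH2OH on an sp³ backbone C → alcohol.
  C≡CH: C≡C triple bond → alkyne.
Aldehyde appears at: CH(CHO) → 1.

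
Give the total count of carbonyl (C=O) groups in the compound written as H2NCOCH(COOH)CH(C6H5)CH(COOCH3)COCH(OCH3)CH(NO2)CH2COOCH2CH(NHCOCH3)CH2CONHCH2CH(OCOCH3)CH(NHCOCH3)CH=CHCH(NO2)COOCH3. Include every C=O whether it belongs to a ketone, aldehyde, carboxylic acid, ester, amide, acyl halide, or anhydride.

H2NCO: amide, 1 C=O (running total 1).
CH(COOH): carboxylic acid, 1 C=O (running total 2).
CH(COOCH3): ester, 1 C=O (running total 3).
CO: ketone, 1 C=O (running total 4).
CH2COOCH2: ester, 1 C=O (running total 5).
CH(NHCOCH3): amide, 1 C=O (running total 6).
CH2CONHCH2: amide, 1 C=O (running total 7).
CH(OCOCH3): ester, 1 C=O (running total 8).
CH(NHCOCH3): amide, 1 C=O (running total 9).
COOCH3: ester, 1 C=O (running total 10).

10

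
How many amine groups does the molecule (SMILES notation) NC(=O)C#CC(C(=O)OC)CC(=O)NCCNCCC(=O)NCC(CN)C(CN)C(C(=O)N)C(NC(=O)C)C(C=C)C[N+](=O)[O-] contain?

3

–C(=O)NH2: carbonyl C bonded to C and to N → amide (the N is not a separate amine).
C≡C triple bond → alkyne.
pendant –COOCH3: carbonyl C bonded to C and –OCH3 → ester.
–C(=O)–N– linkage → amide (the N is not an amine).
C–N–C with sp³ carbons and no adjacent C=O → amine (secondary).
–C(=O)–N– linkage → amide (the N is not an amine).
pendant –CH2NH2: N on sp³ C, no adjacent C=O → amine.
pendant –CH2NH2: N on sp³ C, no adjacent C=O → amine.
pendant –CONH2: carbonyl C bonded to C and N → amide.
pendant –NHC(=O)CH3: N bonded to a carbonyl → amide (not amine).
pendant –CH=CH2: C=C double bond → alkene.
–NO2 on carbon → nitro group.
Amine appears at: CH2NHCH2, CH(CH2NH2), CH(CH2NH2) → 3.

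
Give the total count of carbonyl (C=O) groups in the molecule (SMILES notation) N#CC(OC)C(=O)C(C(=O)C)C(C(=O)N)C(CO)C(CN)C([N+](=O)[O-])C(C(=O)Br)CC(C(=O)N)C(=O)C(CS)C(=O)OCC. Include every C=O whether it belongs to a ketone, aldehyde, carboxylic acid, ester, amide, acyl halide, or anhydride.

CO: ketone, 1 C=O (running total 1).
CH(COCH3): ketone, 1 C=O (running total 2).
CH(CONH2): amide, 1 C=O (running total 3).
CH(COBr): acyl halide, 1 C=O (running total 4).
CH(CONH2): amide, 1 C=O (running total 5).
CO: ketone, 1 C=O (running total 6).
COOCH2CH3: ester, 1 C=O (running total 7).

7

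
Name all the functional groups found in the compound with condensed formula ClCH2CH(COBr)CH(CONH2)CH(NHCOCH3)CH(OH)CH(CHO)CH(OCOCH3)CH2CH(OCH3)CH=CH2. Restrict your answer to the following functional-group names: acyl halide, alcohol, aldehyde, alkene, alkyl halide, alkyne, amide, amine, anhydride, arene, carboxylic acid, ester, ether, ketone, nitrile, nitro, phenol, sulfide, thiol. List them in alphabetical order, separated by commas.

acyl halide, alcohol, aldehyde, alkene, alkyl halide, amide, ester, ether

Taking each segment in turn:
  ClCH2: halogen on an sp³ carbon → alkyl halide.
  CH(COBr): pendant –C(=O)X: carbonyl C bonded to C and halogen → acyl halide.
  CH(CONH2): pendant –CONH2: carbonyl C bonded to C and N → amide.
  CH(NHCOCH3): pendant –NHC(=O)CH3: N bonded to a carbonyl → amide (not amine).
  CH(OH): –OH on an sp³ carbon → alcohol (secondary).
  CH(CHO): pendant –CHO: carbonyl C bonded to C and H → aldehyde.
  CH(OCOCH3): pendant –OC(=O)CH3: an acyloxy group → ester.
  CH(OCH3): pendant –OCH3: C–O–C with sp³ C, no adjacent C=O → ether.
  CH=CH2: C=C double bond → alkene.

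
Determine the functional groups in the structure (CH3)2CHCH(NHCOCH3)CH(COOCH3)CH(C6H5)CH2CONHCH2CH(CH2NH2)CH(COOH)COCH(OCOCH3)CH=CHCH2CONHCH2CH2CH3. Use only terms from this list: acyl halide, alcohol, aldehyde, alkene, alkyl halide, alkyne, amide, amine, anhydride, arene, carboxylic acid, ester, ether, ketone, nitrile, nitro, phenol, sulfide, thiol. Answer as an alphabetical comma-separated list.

pendant –NHC(=O)CH3: N bonded to a carbonyl → amide (not amine).
pendant –COOCH3: carbonyl C bonded to C and –OCH3 → ester.
pendant –C6H5: benzene ring → arene.
–C(=O)–N– linkage → amide (the N is not an amine).
pendant –CH2NH2: N on sp³ C, no adjacent C=O → amine.
pendant –COOH: carbonyl C bonded to C and –OH → carboxylic acid.
–C(=O)– with carbon on both sides → ketone.
pendant –OC(=O)CH3: an acyloxy group → ester.
C=C double bond → alkene.
–C(=O)–N– linkage → amide (the N is not an amine).

alkene, amide, amine, arene, carboxylic acid, ester, ketone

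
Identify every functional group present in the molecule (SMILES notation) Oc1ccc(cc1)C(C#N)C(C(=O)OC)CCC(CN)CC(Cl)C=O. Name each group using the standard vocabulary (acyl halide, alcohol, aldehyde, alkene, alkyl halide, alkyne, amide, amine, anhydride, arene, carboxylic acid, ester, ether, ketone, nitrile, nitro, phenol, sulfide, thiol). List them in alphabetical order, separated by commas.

–OH attached directly to an aromatic ring → phenol (not alcohol); the ring itself is an arene.
pendant –C≡N: nitrile.
pendant –COOCH3: carbonyl C bonded to C and –OCH3 → ester.
pendant –CH2NH2: N on sp³ C, no adjacent C=O → amine.
halogen on an sp³ carbon → alkyl halide.
terminal –CHO: carbonyl C bonded to H and C → aldehyde.

aldehyde, alkyl halide, amine, arene, ester, nitrile, phenol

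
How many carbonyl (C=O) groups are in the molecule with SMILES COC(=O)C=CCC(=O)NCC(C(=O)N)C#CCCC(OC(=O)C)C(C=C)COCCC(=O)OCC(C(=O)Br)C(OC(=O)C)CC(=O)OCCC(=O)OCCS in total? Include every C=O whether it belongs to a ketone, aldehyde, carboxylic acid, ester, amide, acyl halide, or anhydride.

9

CH3OOC: ester, 1 C=O (running total 1).
CH2CONHCH2: amide, 1 C=O (running total 2).
CH(CONH2): amide, 1 C=O (running total 3).
CH(OCOCH3): ester, 1 C=O (running total 4).
CH2COOCH2: ester, 1 C=O (running total 5).
CH(COBr): acyl halide, 1 C=O (running total 6).
CH(OCOCH3): ester, 1 C=O (running total 7).
CH2COOCH2: ester, 1 C=O (running total 8).
CH2COOCH2: ester, 1 C=O (running total 9).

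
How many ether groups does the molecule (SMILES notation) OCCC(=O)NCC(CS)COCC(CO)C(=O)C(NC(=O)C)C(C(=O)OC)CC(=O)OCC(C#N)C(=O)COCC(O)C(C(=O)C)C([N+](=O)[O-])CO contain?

2

HO– on an sp³ carbon → alcohol.
–C(=O)–N– linkage → amide (the N is not an amine).
pendant –CH2SH → thiol.
C–O–C with sp³ carbons on both sides and no adjacent C=O → ether.
pendant –CH2OH on an sp³ backbone C → alcohol.
–C(=O)– with carbon on both sides → ketone.
pendant –NHC(=O)CH3: N bonded to a carbonyl → amide (not amine).
pendant –COOCH3: carbonyl C bonded to C and –OCH3 → ester.
–C(=O)–O–C with C on the carbonyl side → ester.
pendant –C≡N: nitrile.
–C(=O)– with carbon on both sides → ketone.
C–O–C with sp³ carbons on both sides and no adjacent C=O → ether.
–OH on an sp³ carbon → alcohol (secondary).
pendant –COCH3: carbonyl C bonded to two carbons → ketone.
–NO2 on an sp³ carbon → nitro (the N=O is not a carbonyl).
–OH on an sp³ carbon → alcohol.
Ether appears at: CH2OCH2, CH2OCH2 → 2.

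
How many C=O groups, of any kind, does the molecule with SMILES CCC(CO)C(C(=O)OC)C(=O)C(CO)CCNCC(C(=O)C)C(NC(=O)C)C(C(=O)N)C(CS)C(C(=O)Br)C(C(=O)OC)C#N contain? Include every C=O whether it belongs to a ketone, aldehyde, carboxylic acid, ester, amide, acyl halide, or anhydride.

CH(COOCH3): ester, 1 C=O (running total 1).
CO: ketone, 1 C=O (running total 2).
CH(COCH3): ketone, 1 C=O (running total 3).
CH(NHCOCH3): amide, 1 C=O (running total 4).
CH(CONH2): amide, 1 C=O (running total 5).
CH(COBr): acyl halide, 1 C=O (running total 6).
CH(COOCH3): ester, 1 C=O (running total 7).

7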